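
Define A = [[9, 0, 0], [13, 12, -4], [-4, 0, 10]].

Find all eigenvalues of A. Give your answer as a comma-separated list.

Compute the characteristic polynomial p(μ) = det(μI - A).
Expanding the 3×3 determinant: p(μ) = μ^3 - 31μ^2 + 318μ - 1080.
Try μ = 9: p(9) = 0, so 9 is a root.
Dividing by (μ - 9) leaves μ^2 - 22μ + 120.
The quadratic factors as (μ - 10)·(μ - 12).
Eigenvalues: 9, 10, 12.

9, 10, 12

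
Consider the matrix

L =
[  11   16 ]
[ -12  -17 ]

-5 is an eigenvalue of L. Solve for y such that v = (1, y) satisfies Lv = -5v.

-1

We need (L + 5I)v = 0.
L + 5I = [[16, 16], [-12, -12]].
Row 1: (16)·1 + (16)·y = 0
Row 2: (-12)·1 + (-12)·y = 0
Solving gives y = -1.
Check: L·(1, -1) = (-5, 5) = -5·(1, -1).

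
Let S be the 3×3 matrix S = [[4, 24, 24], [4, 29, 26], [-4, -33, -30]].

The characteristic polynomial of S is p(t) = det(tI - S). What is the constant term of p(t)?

48

p(t) = t^3 - 3t^2 - 16t + 48.
The constant term is 48.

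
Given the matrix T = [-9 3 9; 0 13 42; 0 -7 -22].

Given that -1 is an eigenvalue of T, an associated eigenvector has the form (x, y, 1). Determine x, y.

We need (T + 1I)v = 0.
T + 1I = [[-8, 3, 9], [0, 14, 42], [0, -7, -21]].
Row 1: (-8)·x + (3)·y + (9)·1 = 0
Row 2: (0)·x + (14)·y + (42)·1 = 0
Row 3: (0)·x + (-7)·y + (-21)·1 = 0
Solving gives x = 0, y = -3.
Check: T·(0, -3, 1) = (0, 3, -1) = -1·(0, -3, 1).

0, -3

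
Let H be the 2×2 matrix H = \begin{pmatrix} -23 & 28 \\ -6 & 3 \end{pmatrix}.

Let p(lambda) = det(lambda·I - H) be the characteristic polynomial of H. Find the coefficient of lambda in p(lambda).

20

The coefficient of lambda of det(lambda·I - H) is −trace(H).
trace(H) = (-23) + (3) = -20, so the coefficient is 20.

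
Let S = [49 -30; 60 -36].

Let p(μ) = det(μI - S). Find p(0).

36

p(0) = det(0·I − S) = det(−S) = (−1)^2·det(S).
det(S) = 36, so p(0) = 36.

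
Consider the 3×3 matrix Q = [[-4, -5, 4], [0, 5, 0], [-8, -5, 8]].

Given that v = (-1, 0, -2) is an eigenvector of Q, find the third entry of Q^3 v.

-128

First find the eigenvalue: Qv = (-4, 0, -8) = 4·(-1, 0, -2), so λ = 4.
Then Q^3 v = λ^3·v = 4^3·(-1, 0, -2) = 64·(-1, 0, -2) = (-64, 0, -128).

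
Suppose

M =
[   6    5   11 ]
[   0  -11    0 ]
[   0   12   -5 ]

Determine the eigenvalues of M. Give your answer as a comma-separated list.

-11, -5, 6

Set up det(sI - M) = 0.
Expanding the 3×3 determinant: p(s) = s^3 + 10s^2 - 41s - 330.
Rational-root test: s = -5 gives p(-5) = 0.
Factor out (s + 5): p(s) = (s + 5)·(s^2 + 5s - 66).
The quadratic factors as (s + 11)·(s - 6).
Eigenvalues: -11, -5, 6.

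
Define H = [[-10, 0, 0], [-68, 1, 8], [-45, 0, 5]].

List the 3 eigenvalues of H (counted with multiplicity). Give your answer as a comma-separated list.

-10, 1, 5

The characteristic polynomial is p(s) = det(sI - H).
Expanding along the first row, p(s) = s^3 + 4s^2 - 55s + 50.
Try s = 1: p(1) = 0, so 1 is a root.
Dividing by (s - 1) leaves s^2 + 5s - 50.
The quadratic factors as (s + 10)·(s - 5).
Eigenvalues: -10, 1, 5.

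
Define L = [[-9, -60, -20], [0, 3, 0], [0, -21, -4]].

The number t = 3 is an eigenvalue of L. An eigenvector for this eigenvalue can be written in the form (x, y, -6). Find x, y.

0, 2

We need (L - 3I)v = 0.
L - 3I = [[-12, -60, -20], [0, 0, 0], [0, -21, -7]].
Row 1: (-12)·x + (-60)·y + (-20)·-6 = 0
Row 2: (0)·x + (0)·y + (0)·-6 = 0
Row 3: (0)·x + (-21)·y + (-7)·-6 = 0
Solving gives x = 0, y = 2.
Check: L·(0, 2, -6) = (0, 6, -18) = 3·(0, 2, -6).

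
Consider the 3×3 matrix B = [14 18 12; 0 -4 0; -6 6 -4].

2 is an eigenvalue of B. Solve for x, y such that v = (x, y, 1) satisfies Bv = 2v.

We need (B - 2I)v = 0.
B - 2I = [[12, 18, 12], [0, -6, 0], [-6, 6, -6]].
Row 1: (12)·x + (18)·y + (12)·1 = 0
Row 2: (0)·x + (-6)·y + (0)·1 = 0
Row 3: (-6)·x + (6)·y + (-6)·1 = 0
Solving gives x = -1, y = 0.
Check: B·(-1, 0, 1) = (-2, 0, 2) = 2·(-1, 0, 1).

-1, 0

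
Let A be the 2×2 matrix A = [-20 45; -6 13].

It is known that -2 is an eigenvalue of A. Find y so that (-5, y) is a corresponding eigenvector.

We need (A + 2I)v = 0.
A + 2I = [[-18, 45], [-6, 15]].
Row 1: (-18)·-5 + (45)·y = 0
Row 2: (-6)·-5 + (15)·y = 0
Solving gives y = -2.
Check: A·(-5, -2) = (10, 4) = -2·(-5, -2).

-2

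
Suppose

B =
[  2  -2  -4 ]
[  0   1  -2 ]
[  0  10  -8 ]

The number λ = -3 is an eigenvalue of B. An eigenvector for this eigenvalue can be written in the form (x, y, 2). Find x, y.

2, 1

We need (B + 3I)v = 0.
B + 3I = [[5, -2, -4], [0, 4, -2], [0, 10, -5]].
Row 1: (5)·x + (-2)·y + (-4)·2 = 0
Row 2: (0)·x + (4)·y + (-2)·2 = 0
Row 3: (0)·x + (10)·y + (-5)·2 = 0
Solving gives x = 2, y = 1.
Check: B·(2, 1, 2) = (-6, -3, -6) = -3·(2, 1, 2).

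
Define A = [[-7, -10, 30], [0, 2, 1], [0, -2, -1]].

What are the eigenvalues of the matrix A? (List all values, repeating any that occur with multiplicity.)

-7, 0, 1

Set up det(lambda·I - A) = 0.
Cofactor expansion gives p(lambda) = lambda^3 + 6·lambda^2 - 7·lambda.
Since p(1) = 0, lambda = 1 is a root.
Factor out (lambda - 1): p(lambda) = (lambda - 1)·(lambda^2 + 7·lambda).
The quadratic factors as (lambda + 7)·lambda.
Eigenvalues: -7, 0, 1.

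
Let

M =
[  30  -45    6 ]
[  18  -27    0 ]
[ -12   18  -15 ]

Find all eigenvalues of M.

-9, -3, 0

Set up det(λI - M) = 0.
Expanding the 3×3 determinant: p(λ) = λ^3 + 12λ^2 + 27λ.
Try λ = -3: p(-3) = 0, so -3 is a root.
Dividing by (λ + 3) leaves λ^2 + 9λ.
The quadratic factors as (λ + 9)·λ.
Eigenvalues: -9, -3, 0.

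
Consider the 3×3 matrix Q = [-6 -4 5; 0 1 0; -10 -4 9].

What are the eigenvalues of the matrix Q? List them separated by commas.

The characteristic polynomial is p(lambda) = det(lambda·I - Q).
Expanding the 3×3 determinant: p(lambda) = lambda^3 - 4·lambda^2 - lambda + 4.
Try lambda = 1: p(1) = 0, so 1 is a root.
Dividing by (lambda - 1) leaves lambda^2 - 3·lambda - 4.
The quadratic factors as (lambda + 1)·(lambda - 4).
Eigenvalues: -1, 1, 4.

-1, 1, 4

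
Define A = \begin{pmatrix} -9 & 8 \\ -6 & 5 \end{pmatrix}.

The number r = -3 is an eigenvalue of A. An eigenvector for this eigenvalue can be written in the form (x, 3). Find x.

4

We need (A + 3I)v = 0.
A + 3I = [[-6, 8], [-6, 8]].
Row 1: (-6)·x + (8)·3 = 0
Row 2: (-6)·x + (8)·3 = 0
Solving gives x = 4.
Check: A·(4, 3) = (-12, -9) = -3·(4, 3).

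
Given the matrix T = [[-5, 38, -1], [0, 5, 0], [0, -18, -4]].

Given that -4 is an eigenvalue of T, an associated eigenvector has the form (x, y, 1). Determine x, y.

We need (T + 4I)v = 0.
T + 4I = [[-1, 38, -1], [0, 9, 0], [0, -18, 0]].
Row 1: (-1)·x + (38)·y + (-1)·1 = 0
Row 2: (0)·x + (9)·y + (0)·1 = 0
Row 3: (0)·x + (-18)·y + (0)·1 = 0
Solving gives x = -1, y = 0.
Check: T·(-1, 0, 1) = (4, 0, -4) = -4·(-1, 0, 1).

-1, 0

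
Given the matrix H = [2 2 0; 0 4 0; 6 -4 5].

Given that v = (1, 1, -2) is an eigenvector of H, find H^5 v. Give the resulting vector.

(1024, 1024, -2048)

First find the eigenvalue: Hv = (4, 4, -8) = 4·(1, 1, -2), so λ = 4.
Then H^5 v = λ^5·v = 4^5·(1, 1, -2) = 1024·(1, 1, -2) = (1024, 1024, -2048).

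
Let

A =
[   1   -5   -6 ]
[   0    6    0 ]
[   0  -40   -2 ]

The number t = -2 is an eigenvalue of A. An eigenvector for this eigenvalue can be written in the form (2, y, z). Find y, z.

0, 1

We need (A + 2I)v = 0.
A + 2I = [[3, -5, -6], [0, 8, 0], [0, -40, 0]].
Row 1: (3)·2 + (-5)·y + (-6)·z = 0
Row 2: (0)·2 + (8)·y + (0)·z = 0
Row 3: (0)·2 + (-40)·y + (0)·z = 0
Solving gives y = 0, z = 1.
Check: A·(2, 0, 1) = (-4, 0, -2) = -2·(2, 0, 1).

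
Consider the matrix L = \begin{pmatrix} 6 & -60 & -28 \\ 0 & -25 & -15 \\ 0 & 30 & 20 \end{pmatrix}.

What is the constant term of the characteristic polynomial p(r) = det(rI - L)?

p(0) = det(0·I − L) = det(−L) = (−1)^3·det(L).
det(L) = -300, so p(0) = 300.

300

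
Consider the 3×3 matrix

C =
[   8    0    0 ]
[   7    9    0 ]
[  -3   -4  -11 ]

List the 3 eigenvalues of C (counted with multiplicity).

C is lower triangular, so its eigenvalues are the diagonal entries.
Diagonal: 8, 9, -11.

-11, 8, 9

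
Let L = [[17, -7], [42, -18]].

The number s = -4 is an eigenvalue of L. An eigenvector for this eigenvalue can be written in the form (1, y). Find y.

3

We need (L + 4I)v = 0.
L + 4I = [[21, -7], [42, -14]].
Row 1: (21)·1 + (-7)·y = 0
Row 2: (42)·1 + (-14)·y = 0
Solving gives y = 3.
Check: L·(1, 3) = (-4, -12) = -4·(1, 3).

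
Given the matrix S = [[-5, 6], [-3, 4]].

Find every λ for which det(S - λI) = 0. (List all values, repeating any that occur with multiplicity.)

-2, 1

det(S - μI) = (-5 - μ)(4 - μ) - (6)·(-3) = μ^2 + μ - 2.
This factors as (μ + 2)·(μ - 1) = 0.
Eigenvalues: -2, 1.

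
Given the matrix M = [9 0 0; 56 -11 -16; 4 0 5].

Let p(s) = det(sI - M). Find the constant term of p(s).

495

p(s) = s^3 - 3s^2 - 109s + 495.
The constant term is 495.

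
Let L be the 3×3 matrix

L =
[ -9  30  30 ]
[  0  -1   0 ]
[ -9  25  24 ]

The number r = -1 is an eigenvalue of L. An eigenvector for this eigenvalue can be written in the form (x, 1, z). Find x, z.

0, -1

We need (L + 1I)v = 0.
L + 1I = [[-8, 30, 30], [0, 0, 0], [-9, 25, 25]].
Row 1: (-8)·x + (30)·1 + (30)·z = 0
Row 2: (0)·x + (0)·1 + (0)·z = 0
Row 3: (-9)·x + (25)·1 + (25)·z = 0
Solving gives x = 0, z = -1.
Check: L·(0, 1, -1) = (0, -1, 1) = -1·(0, 1, -1).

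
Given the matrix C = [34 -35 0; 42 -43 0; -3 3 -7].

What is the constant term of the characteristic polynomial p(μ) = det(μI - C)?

p(0) = det(0·I − C) = det(−C) = (−1)^3·det(C).
det(C) = -56, so p(0) = 56.

56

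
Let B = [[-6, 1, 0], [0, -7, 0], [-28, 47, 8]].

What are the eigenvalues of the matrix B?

-7, -6, 8

Compute the characteristic polynomial p(lambda) = det(lambda·I - B).
Expanding along the first row, p(lambda) = lambda^3 + 5·lambda^2 - 62·lambda - 336.
Since p(-6) = 0, lambda = -6 is a root.
Factor out (lambda + 6): p(lambda) = (lambda + 6)·(lambda^2 - lambda - 56).
The quadratic factors as (lambda + 7)·(lambda - 8).
Eigenvalues: -7, -6, 8.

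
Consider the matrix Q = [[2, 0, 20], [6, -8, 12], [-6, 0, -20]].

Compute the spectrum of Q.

Set up det(λI - Q) = 0.
Expanding along the first row, p(λ) = λ^3 + 26λ^2 + 224λ + 640.
Rational-root test: λ = -10 gives p(-10) = 0.
Factor out (λ + 10): p(λ) = (λ + 10)·(λ^2 + 16λ + 64).
The quadratic factor is (λ + 8)^2.
Eigenvalues: -10, -8, -8.

-10, -8, -8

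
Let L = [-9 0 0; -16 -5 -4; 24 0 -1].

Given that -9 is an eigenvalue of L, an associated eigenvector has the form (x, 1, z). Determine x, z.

We need (L + 9I)v = 0.
L + 9I = [[0, 0, 0], [-16, 4, -4], [24, 0, 8]].
Row 1: (0)·x + (0)·1 + (0)·z = 0
Row 2: (-16)·x + (4)·1 + (-4)·z = 0
Row 3: (24)·x + (0)·1 + (8)·z = 0
Solving gives x = 1, z = -3.
Check: L·(1, 1, -3) = (-9, -9, 27) = -9·(1, 1, -3).

1, -3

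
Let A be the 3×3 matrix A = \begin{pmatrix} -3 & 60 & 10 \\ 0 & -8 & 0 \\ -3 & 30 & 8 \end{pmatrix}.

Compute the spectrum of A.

-8, 2, 3

The characteristic polynomial is p(s) = det(sI - A).
Expanding along the first row, p(s) = s^3 + 3s^2 - 34s + 48.
Try s = -8: p(-8) = 0, so -8 is a root.
Dividing by (s + 8) leaves s^2 - 5s + 6.
The quadratic factors as (s - 2)·(s - 3).
Eigenvalues: -8, 2, 3.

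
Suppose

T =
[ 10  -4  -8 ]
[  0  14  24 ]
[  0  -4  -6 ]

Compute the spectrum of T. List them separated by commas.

Compute the characteristic polynomial p(t) = det(tI - T).
Expanding the 3×3 determinant: p(t) = t^3 - 18t^2 + 92t - 120.
Since p(6) = 0, t = 6 is a root.
Factor out (t - 6): p(t) = (t - 6)·(t^2 - 12t + 20).
The quadratic factors as (t - 2)·(t - 10).
Eigenvalues: 2, 6, 10.

2, 6, 10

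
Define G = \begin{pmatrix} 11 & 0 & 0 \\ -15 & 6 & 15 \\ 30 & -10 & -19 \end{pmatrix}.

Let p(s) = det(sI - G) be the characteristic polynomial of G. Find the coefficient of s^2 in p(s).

The coefficient of s^2 of det(sI - G) is −trace(G).
trace(G) = (11) + (6) + (-19) = -2, so the coefficient is 2.

2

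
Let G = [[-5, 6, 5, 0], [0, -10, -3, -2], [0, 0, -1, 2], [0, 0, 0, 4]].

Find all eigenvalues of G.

-10, -5, -1, 4

G is upper triangular, so its eigenvalues are the diagonal entries.
Diagonal: -5, -10, -1, 4.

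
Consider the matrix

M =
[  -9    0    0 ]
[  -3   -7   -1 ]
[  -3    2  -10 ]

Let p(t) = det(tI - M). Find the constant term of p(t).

648

p(t) = t^3 + 26t^2 + 225t + 648.
The constant term is 648.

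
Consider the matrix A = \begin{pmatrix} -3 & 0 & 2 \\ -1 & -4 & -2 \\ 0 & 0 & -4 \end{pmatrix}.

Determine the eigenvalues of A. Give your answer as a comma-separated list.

-4, -4, -3

The characteristic polynomial is p(r) = det(rI - A).
Expanding the 3×3 determinant: p(r) = r^3 + 11r^2 + 40r + 48.
Rational-root test: r = -3 gives p(-3) = 0.
Factor out (r + 3): p(r) = (r + 3)·(r^2 + 8r + 16).
The quadratic factor is (r + 4)^2.
Eigenvalues: -4, -4, -3.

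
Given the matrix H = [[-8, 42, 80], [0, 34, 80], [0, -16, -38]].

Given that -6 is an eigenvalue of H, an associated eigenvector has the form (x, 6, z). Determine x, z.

6, -3

We need (H + 6I)v = 0.
H + 6I = [[-2, 42, 80], [0, 40, 80], [0, -16, -32]].
Row 1: (-2)·x + (42)·6 + (80)·z = 0
Row 2: (0)·x + (40)·6 + (80)·z = 0
Row 3: (0)·x + (-16)·6 + (-32)·z = 0
Solving gives x = 6, z = -3.
Check: H·(6, 6, -3) = (-36, -36, 18) = -6·(6, 6, -3).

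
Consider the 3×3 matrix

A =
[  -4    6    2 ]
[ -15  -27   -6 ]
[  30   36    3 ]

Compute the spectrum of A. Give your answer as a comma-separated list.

Set up det(rI - A) = 0.
Expanding along the first row, p(r) = r^3 + 28r^2 + 261r + 810.
Rational-root test: r = -9 gives p(-9) = 0.
Dividing by (r + 9) leaves r^2 + 19r + 90.
The quadratic factors as (r + 10)·(r + 9).
Eigenvalues: -10, -9, -9.

-10, -9, -9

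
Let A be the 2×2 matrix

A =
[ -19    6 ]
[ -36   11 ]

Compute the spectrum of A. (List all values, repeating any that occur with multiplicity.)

det(A - λI) = (-19 - λ)(11 - λ) - (6)·(-36) = λ^2 + 8λ + 7.
This factors as (λ + 7)·(λ + 1) = 0.
Eigenvalues: -7, -1.

-7, -1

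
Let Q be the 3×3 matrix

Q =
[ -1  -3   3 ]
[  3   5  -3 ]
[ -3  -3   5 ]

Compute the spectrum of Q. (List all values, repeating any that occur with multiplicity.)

Set up det(rI - Q) = 0.
Expanding the 3×3 determinant: p(r) = r^3 - 9r^2 + 24r - 20.
Rational-root test: r = 5 gives p(5) = 0.
Dividing by (r - 5) leaves r^2 - 4r + 4.
The quadratic factor is (r - 2)^2.
Eigenvalues: 2, 2, 5.

2, 2, 5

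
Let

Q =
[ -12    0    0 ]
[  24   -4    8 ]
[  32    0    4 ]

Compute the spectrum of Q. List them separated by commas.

The characteristic polynomial is p(λ) = det(λI - Q).
Expanding along the first row, p(λ) = λ^3 + 12λ^2 - 16λ - 192.
Rational-root test: λ = -4 gives p(-4) = 0.
Dividing by (λ + 4) leaves λ^2 + 8λ - 48.
The quadratic factors as (λ + 12)·(λ - 4).
Eigenvalues: -12, -4, 4.

-12, -4, 4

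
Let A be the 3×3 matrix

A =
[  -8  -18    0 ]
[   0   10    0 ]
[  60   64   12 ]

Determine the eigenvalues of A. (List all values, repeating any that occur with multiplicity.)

The characteristic polynomial is p(μ) = det(μI - A).
Expanding along the first row, p(μ) = μ^3 - 14μ^2 - 56μ + 960.
Rational-root test: μ = 10 gives p(10) = 0.
Dividing by (μ - 10) leaves μ^2 - 4μ - 96.
The quadratic factors as (μ + 8)·(μ - 12).
Eigenvalues: -8, 10, 12.

-8, 10, 12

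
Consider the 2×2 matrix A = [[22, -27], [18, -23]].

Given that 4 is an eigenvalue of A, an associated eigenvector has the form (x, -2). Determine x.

We need (A - 4I)v = 0.
A - 4I = [[18, -27], [18, -27]].
Row 1: (18)·x + (-27)·-2 = 0
Row 2: (18)·x + (-27)·-2 = 0
Solving gives x = -3.
Check: A·(-3, -2) = (-12, -8) = 4·(-3, -2).

-3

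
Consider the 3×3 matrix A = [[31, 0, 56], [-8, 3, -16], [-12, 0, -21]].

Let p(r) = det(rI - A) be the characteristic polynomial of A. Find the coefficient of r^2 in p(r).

-13

The coefficient of r^2 of det(rI - A) is −trace(A).
trace(A) = (31) + (3) + (-21) = 13, so the coefficient is -13.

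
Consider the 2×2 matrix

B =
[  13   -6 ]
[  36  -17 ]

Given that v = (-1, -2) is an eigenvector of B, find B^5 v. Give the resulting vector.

First find the eigenvalue: Bv = (-1, -2) = 1·(-1, -2), so λ = 1.
Then B^5 v = λ^5·v = 1^5·(-1, -2) = 1·(-1, -2) = (-1, -2).

(-1, -2)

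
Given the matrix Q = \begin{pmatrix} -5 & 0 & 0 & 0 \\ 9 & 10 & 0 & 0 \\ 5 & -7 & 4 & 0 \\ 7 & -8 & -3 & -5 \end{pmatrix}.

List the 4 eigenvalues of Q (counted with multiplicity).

Q is lower triangular, so its eigenvalues are the diagonal entries.
Diagonal: -5, 10, 4, -5.

-5, -5, 4, 10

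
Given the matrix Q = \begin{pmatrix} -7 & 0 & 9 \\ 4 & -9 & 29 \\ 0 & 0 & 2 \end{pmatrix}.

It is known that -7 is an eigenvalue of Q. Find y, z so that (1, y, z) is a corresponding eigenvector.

2, 0

We need (Q + 7I)v = 0.
Q + 7I = [[0, 0, 9], [4, -2, 29], [0, 0, 9]].
Row 1: (0)·1 + (0)·y + (9)·z = 0
Row 2: (4)·1 + (-2)·y + (29)·z = 0
Row 3: (0)·1 + (0)·y + (9)·z = 0
Solving gives y = 2, z = 0.
Check: Q·(1, 2, 0) = (-7, -14, 0) = -7·(1, 2, 0).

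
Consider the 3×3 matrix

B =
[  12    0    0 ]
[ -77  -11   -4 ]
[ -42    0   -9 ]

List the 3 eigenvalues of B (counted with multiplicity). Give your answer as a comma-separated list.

-11, -9, 12

Set up det(lambda·I - B) = 0.
Expanding along the first row, p(lambda) = lambda^3 + 8·lambda^2 - 141·lambda - 1188.
Rational-root test: lambda = -9 gives p(-9) = 0.
Dividing by (lambda + 9) leaves lambda^2 - lambda - 132.
The quadratic factors as (lambda + 11)·(lambda - 12).
Eigenvalues: -11, -9, 12.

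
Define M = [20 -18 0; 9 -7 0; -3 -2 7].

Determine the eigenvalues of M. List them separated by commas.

2, 7, 11

The characteristic polynomial is p(λ) = det(λI - M).
Cofactor expansion gives p(λ) = λ^3 - 20λ^2 + 113λ - 154.
Try λ = 2: p(2) = 0, so 2 is a root.
Factor out (λ - 2): p(λ) = (λ - 2)·(λ^2 - 18λ + 77).
The quadratic factors as (λ - 7)·(λ - 11).
Eigenvalues: 2, 7, 11.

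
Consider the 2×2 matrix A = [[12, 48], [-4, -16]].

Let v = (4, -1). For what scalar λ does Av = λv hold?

0

Compute Av: A·(4, -1) = (0, 0).
Since Av = λv, compare component 1: 0 = λ·4, so λ = 0.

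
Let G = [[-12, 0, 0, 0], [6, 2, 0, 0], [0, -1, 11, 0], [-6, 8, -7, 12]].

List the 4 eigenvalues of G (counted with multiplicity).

G is lower triangular, so its eigenvalues are the diagonal entries.
Diagonal: -12, 2, 11, 12.

-12, 2, 11, 12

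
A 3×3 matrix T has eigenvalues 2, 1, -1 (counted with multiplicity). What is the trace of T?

2

trace(T) is the sum of the eigenvalues: (2) + (1) + (-1) = 2.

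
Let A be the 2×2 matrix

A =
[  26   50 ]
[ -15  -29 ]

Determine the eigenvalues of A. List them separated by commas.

det(A - rI) = (26 - r)(-29 - r) - (50)·(-15) = r^2 + 3r - 4.
This factors as (r + 4)·(r - 1) = 0.
Eigenvalues: -4, 1.

-4, 1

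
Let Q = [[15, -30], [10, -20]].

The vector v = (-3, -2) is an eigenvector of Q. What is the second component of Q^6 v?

First find the eigenvalue: Qv = (15, 10) = -5·(-3, -2), so λ = -5.
Then Q^6 v = λ^6·v = (-5)^6·(-3, -2) = 15625·(-3, -2) = (-46875, -31250).

-31250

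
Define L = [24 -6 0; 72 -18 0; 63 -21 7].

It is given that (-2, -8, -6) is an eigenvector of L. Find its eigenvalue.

Compute Lv: L·(-2, -8, -6) = (0, 0, 0).
Since Lv = λv, compare component 1: 0 = λ·-2, so λ = 0.

0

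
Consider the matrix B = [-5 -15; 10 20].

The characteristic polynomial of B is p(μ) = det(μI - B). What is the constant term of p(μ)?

50

p(μ) = μ^2 - 15μ + 50.
The constant term is 50.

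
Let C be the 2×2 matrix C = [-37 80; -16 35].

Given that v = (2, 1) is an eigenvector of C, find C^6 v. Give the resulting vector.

(1458, 729)

First find the eigenvalue: Cv = (6, 3) = 3·(2, 1), so λ = 3.
Then C^6 v = λ^6·v = 3^6·(2, 1) = 729·(2, 1) = (1458, 729).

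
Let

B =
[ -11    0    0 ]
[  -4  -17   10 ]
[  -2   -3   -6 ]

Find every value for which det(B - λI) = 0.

-12, -11, -11

Set up det(lambda·I - B) = 0.
Expanding the 3×3 determinant: p(lambda) = lambda^3 + 34·lambda^2 + 385·lambda + 1452.
Rational-root test: lambda = -11 gives p(-11) = 0.
Dividing by (lambda + 11) leaves lambda^2 + 23·lambda + 132.
The quadratic factors as (lambda + 12)·(lambda + 11).
Eigenvalues: -12, -11, -11.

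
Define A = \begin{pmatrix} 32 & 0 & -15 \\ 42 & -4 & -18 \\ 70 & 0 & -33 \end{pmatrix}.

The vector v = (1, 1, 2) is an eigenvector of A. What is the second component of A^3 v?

8

First find the eigenvalue: Av = (2, 2, 4) = 2·(1, 1, 2), so λ = 2.
Then A^3 v = λ^3·v = 2^3·(1, 1, 2) = 8·(1, 1, 2) = (8, 8, 16).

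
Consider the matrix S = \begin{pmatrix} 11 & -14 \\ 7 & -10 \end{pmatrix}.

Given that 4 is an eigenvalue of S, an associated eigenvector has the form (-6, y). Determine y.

-3

We need (S - 4I)v = 0.
S - 4I = [[7, -14], [7, -14]].
Row 1: (7)·-6 + (-14)·y = 0
Row 2: (7)·-6 + (-14)·y = 0
Solving gives y = -3.
Check: S·(-6, -3) = (-24, -12) = 4·(-6, -3).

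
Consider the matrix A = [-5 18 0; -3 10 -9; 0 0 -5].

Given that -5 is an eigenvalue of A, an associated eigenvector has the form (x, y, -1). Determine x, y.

We need (A + 5I)v = 0.
A + 5I = [[0, 18, 0], [-3, 15, -9], [0, 0, 0]].
Row 1: (0)·x + (18)·y + (0)·-1 = 0
Row 2: (-3)·x + (15)·y + (-9)·-1 = 0
Row 3: (0)·x + (0)·y + (0)·-1 = 0
Solving gives x = 3, y = 0.
Check: A·(3, 0, -1) = (-15, 0, 5) = -5·(3, 0, -1).

3, 0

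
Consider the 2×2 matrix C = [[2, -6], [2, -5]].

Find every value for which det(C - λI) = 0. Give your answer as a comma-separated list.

det(C - sI) = (2 - s)(-5 - s) - (-6)·(2) = s^2 + 3s + 2.
This factors as (s + 2)·(s + 1) = 0.
Eigenvalues: -2, -1.

-2, -1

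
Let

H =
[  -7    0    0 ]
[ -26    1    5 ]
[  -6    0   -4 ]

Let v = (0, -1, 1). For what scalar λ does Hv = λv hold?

Compute Hv: H·(0, -1, 1) = (0, 4, -4).
Since Hv = λv, compare component 2: 4 = λ·-1, so λ = -4.

-4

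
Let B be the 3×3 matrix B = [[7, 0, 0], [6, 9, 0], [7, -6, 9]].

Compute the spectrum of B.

7, 9, 9

B is lower triangular, so its eigenvalues are the diagonal entries.
Diagonal: 7, 9, 9.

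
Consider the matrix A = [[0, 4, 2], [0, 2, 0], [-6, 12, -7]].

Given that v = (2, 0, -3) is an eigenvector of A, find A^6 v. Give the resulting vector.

First find the eigenvalue: Av = (-6, 0, 9) = -3·(2, 0, -3), so λ = -3.
Then A^6 v = λ^6·v = (-3)^6·(2, 0, -3) = 729·(2, 0, -3) = (1458, 0, -2187).

(1458, 0, -2187)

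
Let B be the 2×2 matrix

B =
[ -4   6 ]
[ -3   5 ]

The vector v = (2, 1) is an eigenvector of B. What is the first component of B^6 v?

First find the eigenvalue: Bv = (-2, -1) = -1·(2, 1), so λ = -1.
Then B^6 v = λ^6·v = (-1)^6·(2, 1) = 1·(2, 1) = (2, 1).

2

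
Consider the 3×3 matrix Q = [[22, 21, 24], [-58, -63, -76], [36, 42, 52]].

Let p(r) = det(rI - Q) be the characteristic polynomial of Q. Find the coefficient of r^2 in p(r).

The coefficient of r^2 of det(rI - Q) is −trace(Q).
trace(Q) = (22) + (-63) + (52) = 11, so the coefficient is -11.

-11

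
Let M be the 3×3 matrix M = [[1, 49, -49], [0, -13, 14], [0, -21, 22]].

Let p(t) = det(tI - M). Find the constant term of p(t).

-8

p(t) = t^3 - 10t^2 + 17t - 8.
The constant term is -8.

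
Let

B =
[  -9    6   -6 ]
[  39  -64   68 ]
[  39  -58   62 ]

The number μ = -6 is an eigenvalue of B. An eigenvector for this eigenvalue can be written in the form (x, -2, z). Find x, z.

4, -4

We need (B + 6I)v = 0.
B + 6I = [[-3, 6, -6], [39, -58, 68], [39, -58, 68]].
Row 1: (-3)·x + (6)·-2 + (-6)·z = 0
Row 2: (39)·x + (-58)·-2 + (68)·z = 0
Row 3: (39)·x + (-58)·-2 + (68)·z = 0
Solving gives x = 4, z = -4.
Check: B·(4, -2, -4) = (-24, 12, 24) = -6·(4, -2, -4).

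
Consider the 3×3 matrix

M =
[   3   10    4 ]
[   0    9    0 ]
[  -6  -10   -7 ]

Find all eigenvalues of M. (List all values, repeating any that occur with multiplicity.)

Compute the characteristic polynomial p(λ) = det(λI - M).
Expanding along the first row, p(λ) = λ^3 - 5λ^2 - 33λ - 27.
Try λ = -1: p(-1) = 0, so -1 is a root.
Dividing by (λ + 1) leaves λ^2 - 6λ - 27.
The quadratic factors as (λ + 3)·(λ - 9).
Eigenvalues: -3, -1, 9.

-3, -1, 9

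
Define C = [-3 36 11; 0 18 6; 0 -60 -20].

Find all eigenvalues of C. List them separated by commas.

-3, -2, 0

Compute the characteristic polynomial p(λ) = det(λI - C).
Cofactor expansion gives p(λ) = λ^3 + 5λ^2 + 6λ.
Try λ = -3: p(-3) = 0, so -3 is a root.
Dividing by (λ + 3) leaves λ^2 + 2λ.
The quadratic factors as (λ + 2)·λ.
Eigenvalues: -3, -2, 0.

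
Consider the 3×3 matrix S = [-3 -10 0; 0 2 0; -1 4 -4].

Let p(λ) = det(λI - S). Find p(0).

p(0) = det(0·I − S) = det(−S) = (−1)^3·det(S).
det(S) = 24, so p(0) = -24.

-24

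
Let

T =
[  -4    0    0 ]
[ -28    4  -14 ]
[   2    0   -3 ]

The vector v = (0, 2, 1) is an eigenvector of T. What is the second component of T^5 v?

-486

First find the eigenvalue: Tv = (0, -6, -3) = -3·(0, 2, 1), so λ = -3.
Then T^5 v = λ^5·v = (-3)^5·(0, 2, 1) = -243·(0, 2, 1) = (0, -486, -243).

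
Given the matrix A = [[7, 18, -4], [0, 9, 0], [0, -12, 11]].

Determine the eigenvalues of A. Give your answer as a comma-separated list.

7, 9, 11

Set up det(tI - A) = 0.
Expanding along the first row, p(t) = t^3 - 27t^2 + 239t - 693.
Since p(11) = 0, t = 11 is a root.
Dividing by (t - 11) leaves t^2 - 16t + 63.
The quadratic factors as (t - 7)·(t - 9).
Eigenvalues: 7, 9, 11.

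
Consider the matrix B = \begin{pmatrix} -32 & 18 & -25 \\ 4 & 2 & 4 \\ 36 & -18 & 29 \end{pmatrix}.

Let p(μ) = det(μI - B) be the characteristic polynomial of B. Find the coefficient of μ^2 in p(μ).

1

The coefficient of μ^2 of det(μI - B) is −trace(B).
trace(B) = (-32) + (2) + (29) = -1, so the coefficient is 1.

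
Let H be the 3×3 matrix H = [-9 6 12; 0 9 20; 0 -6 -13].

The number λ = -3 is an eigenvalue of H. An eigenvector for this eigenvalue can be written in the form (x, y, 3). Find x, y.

We need (H + 3I)v = 0.
H + 3I = [[-6, 6, 12], [0, 12, 20], [0, -6, -10]].
Row 1: (-6)·x + (6)·y + (12)·3 = 0
Row 2: (0)·x + (12)·y + (20)·3 = 0
Row 3: (0)·x + (-6)·y + (-10)·3 = 0
Solving gives x = 1, y = -5.
Check: H·(1, -5, 3) = (-3, 15, -9) = -3·(1, -5, 3).

1, -5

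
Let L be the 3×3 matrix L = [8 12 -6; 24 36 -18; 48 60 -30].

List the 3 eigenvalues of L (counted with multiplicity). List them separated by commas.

0, 6, 8

Set up det(λI - L) = 0.
Cofactor expansion gives p(λ) = λ^3 - 14λ^2 + 48λ.
Rational-root test: λ = 0 gives p(0) = 0.
Factor out λ: p(λ) = λ·(λ^2 - 14λ + 48).
The quadratic factors as (λ - 6)·(λ - 8).
Eigenvalues: 0, 6, 8.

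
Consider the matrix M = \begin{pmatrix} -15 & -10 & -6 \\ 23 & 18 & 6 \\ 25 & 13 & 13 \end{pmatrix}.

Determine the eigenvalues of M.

1, 7, 8

Set up det(μI - M) = 0.
Cofactor expansion gives p(μ) = μ^3 - 16μ^2 + 71μ - 56.
Rational-root test: μ = 7 gives p(7) = 0.
Dividing by (μ - 7) leaves μ^2 - 9μ + 8.
The quadratic factors as (μ - 1)·(μ - 8).
Eigenvalues: 1, 7, 8.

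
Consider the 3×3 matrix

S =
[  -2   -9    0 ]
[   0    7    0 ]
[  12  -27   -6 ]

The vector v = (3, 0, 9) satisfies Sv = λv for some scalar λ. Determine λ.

-2

Compute Sv: S·(3, 0, 9) = (-6, 0, -18).
Since Sv = λv, compare component 1: -6 = λ·3, so λ = -2.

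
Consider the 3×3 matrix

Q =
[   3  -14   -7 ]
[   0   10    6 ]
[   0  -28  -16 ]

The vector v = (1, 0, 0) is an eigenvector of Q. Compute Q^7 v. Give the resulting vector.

First find the eigenvalue: Qv = (3, 0, 0) = 3·(1, 0, 0), so λ = 3.
Then Q^7 v = λ^7·v = 3^7·(1, 0, 0) = 2187·(1, 0, 0) = (2187, 0, 0).

(2187, 0, 0)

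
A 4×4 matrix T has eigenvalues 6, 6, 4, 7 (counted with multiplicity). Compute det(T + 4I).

If T has eigenvalues 6, 6, 4, 7, then T + 4I has eigenvalues 10, 10, 8, 11.
det(T + 4I) = (10) · (10) · (8) · (11) = 8800.

8800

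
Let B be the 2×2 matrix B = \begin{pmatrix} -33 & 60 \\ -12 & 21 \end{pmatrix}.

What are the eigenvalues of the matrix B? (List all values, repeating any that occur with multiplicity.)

-9, -3

det(B - lambda·I) = (-33 - lambda)(21 - lambda) - (60)·(-12) = lambda^2 + 12·lambda + 27.
This factors as (lambda + 9)·(lambda + 3) = 0.
Eigenvalues: -9, -3.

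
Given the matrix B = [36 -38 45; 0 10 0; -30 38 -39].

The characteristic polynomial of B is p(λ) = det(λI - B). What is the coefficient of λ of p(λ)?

-84

p(λ) = λ^3 - 7λ^2 - 84λ + 540.
The coefficient of λ is -84.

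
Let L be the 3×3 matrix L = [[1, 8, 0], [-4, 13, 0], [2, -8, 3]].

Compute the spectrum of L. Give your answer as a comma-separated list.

Compute the characteristic polynomial p(r) = det(rI - L).
Expanding the 3×3 determinant: p(r) = r^3 - 17r^2 + 87r - 135.
Since p(9) = 0, r = 9 is a root.
Factor out (r - 9): p(r) = (r - 9)·(r^2 - 8r + 15).
The quadratic factors as (r - 3)·(r - 5).
Eigenvalues: 3, 5, 9.

3, 5, 9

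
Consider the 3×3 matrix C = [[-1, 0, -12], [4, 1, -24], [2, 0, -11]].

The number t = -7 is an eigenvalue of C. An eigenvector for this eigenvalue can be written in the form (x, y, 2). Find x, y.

4, 4

We need (C + 7I)v = 0.
C + 7I = [[6, 0, -12], [4, 8, -24], [2, 0, -4]].
Row 1: (6)·x + (0)·y + (-12)·2 = 0
Row 2: (4)·x + (8)·y + (-24)·2 = 0
Row 3: (2)·x + (0)·y + (-4)·2 = 0
Solving gives x = 4, y = 4.
Check: C·(4, 4, 2) = (-28, -28, -14) = -7·(4, 4, 2).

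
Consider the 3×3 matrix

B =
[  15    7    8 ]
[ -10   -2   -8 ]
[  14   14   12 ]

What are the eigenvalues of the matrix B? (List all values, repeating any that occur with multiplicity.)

5, 8, 12

The characteristic polynomial is p(μ) = det(μI - B).
Expanding along the first row, p(μ) = μ^3 - 25μ^2 + 196μ - 480.
Try μ = 5: p(5) = 0, so 5 is a root.
Factor out (μ - 5): p(μ) = (μ - 5)·(μ^2 - 20μ + 96).
The quadratic factors as (μ - 8)·(μ - 12).
Eigenvalues: 5, 8, 12.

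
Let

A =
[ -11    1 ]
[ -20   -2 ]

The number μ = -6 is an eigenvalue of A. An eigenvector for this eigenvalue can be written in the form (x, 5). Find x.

We need (A + 6I)v = 0.
A + 6I = [[-5, 1], [-20, 4]].
Row 1: (-5)·x + (1)·5 = 0
Row 2: (-20)·x + (4)·5 = 0
Solving gives x = 1.
Check: A·(1, 5) = (-6, -30) = -6·(1, 5).

1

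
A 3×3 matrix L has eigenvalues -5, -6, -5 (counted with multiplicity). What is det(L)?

det(L) is the product of the eigenvalues: (-5) · (-6) · (-5) = -150.

-150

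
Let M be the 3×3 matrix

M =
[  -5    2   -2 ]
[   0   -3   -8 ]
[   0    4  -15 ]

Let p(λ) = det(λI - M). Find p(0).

p(0) = det(0·I − M) = det(−M) = (−1)^3·det(M).
det(M) = -385, so p(0) = 385.

385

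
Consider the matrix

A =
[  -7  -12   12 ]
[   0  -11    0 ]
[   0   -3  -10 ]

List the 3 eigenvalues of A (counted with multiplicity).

-11, -10, -7

Compute the characteristic polynomial p(t) = det(tI - A).
Cofactor expansion gives p(t) = t^3 + 28t^2 + 257t + 770.
Since p(-11) = 0, t = -11 is a root.
Factor out (t + 11): p(t) = (t + 11)·(t^2 + 17t + 70).
The quadratic factors as (t + 10)·(t + 7).
Eigenvalues: -11, -10, -7.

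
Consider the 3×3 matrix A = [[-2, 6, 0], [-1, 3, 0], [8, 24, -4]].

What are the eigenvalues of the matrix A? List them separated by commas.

Compute the characteristic polynomial p(r) = det(rI - A).
Cofactor expansion gives p(r) = r^3 + 3r^2 - 4r.
Rational-root test: r = 1 gives p(1) = 0.
Dividing by (r - 1) leaves r^2 + 4r.
The quadratic factors as (r + 4)·r.
Eigenvalues: -4, 0, 1.

-4, 0, 1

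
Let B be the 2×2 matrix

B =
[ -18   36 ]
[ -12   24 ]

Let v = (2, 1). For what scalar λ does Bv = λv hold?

0

Compute Bv: B·(2, 1) = (0, 0).
Since Bv = λv, compare component 1: 0 = λ·2, so λ = 0.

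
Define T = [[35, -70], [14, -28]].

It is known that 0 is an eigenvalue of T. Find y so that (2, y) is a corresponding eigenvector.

1

We need (T)v = 0.
T = [[35, -70], [14, -28]].
Row 1: (35)·2 + (-70)·y = 0
Row 2: (14)·2 + (-28)·y = 0
Solving gives y = 1.
Check: T·(2, 1) = (0, 0) = 0·(2, 1).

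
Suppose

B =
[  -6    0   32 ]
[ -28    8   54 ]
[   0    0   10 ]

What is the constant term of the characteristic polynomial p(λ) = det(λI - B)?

480

p(0) = det(0·I − B) = det(−B) = (−1)^3·det(B).
det(B) = -480, so p(0) = 480.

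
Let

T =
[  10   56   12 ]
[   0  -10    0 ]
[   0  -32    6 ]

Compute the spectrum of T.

-10, 6, 10

Set up det(λI - T) = 0.
Cofactor expansion gives p(λ) = λ^3 - 6λ^2 - 100λ + 600.
Try λ = 6: p(6) = 0, so 6 is a root.
Dividing by (λ - 6) leaves λ^2 - 100.
The quadratic factors as (λ + 10)·(λ - 10).
Eigenvalues: -10, 6, 10.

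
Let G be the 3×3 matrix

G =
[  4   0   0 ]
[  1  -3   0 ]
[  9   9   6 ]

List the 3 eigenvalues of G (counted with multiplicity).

-3, 4, 6

G is lower triangular, so its eigenvalues are the diagonal entries.
Diagonal: 4, -3, 6.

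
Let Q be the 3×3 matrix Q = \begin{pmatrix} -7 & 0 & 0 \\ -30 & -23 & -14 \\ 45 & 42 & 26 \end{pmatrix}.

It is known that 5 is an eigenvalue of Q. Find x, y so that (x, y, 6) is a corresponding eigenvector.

We need (Q - 5I)v = 0.
Q - 5I = [[-12, 0, 0], [-30, -28, -14], [45, 42, 21]].
Row 1: (-12)·x + (0)·y + (0)·6 = 0
Row 2: (-30)·x + (-28)·y + (-14)·6 = 0
Row 3: (45)·x + (42)·y + (21)·6 = 0
Solving gives x = 0, y = -3.
Check: Q·(0, -3, 6) = (0, -15, 30) = 5·(0, -3, 6).

0, -3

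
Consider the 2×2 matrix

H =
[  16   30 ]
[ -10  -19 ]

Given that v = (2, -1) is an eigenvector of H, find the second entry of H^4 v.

First find the eigenvalue: Hv = (2, -1) = 1·(2, -1), so λ = 1.
Then H^4 v = λ^4·v = 1^4·(2, -1) = 1·(2, -1) = (2, -1).

-1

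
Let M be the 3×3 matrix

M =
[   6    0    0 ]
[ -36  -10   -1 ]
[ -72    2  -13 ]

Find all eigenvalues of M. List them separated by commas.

Compute the characteristic polynomial p(λ) = det(λI - M).
Cofactor expansion gives p(λ) = λ^3 + 17λ^2 - 6λ - 792.
Rational-root test: λ = -11 gives p(-11) = 0.
Dividing by (λ + 11) leaves λ^2 + 6λ - 72.
The quadratic factors as (λ + 12)·(λ - 6).
Eigenvalues: -12, -11, 6.

-12, -11, 6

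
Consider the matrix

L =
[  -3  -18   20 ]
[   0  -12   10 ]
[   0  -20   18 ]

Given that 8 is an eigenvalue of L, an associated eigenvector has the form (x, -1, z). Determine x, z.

-2, -2

We need (L - 8I)v = 0.
L - 8I = [[-11, -18, 20], [0, -20, 10], [0, -20, 10]].
Row 1: (-11)·x + (-18)·-1 + (20)·z = 0
Row 2: (0)·x + (-20)·-1 + (10)·z = 0
Row 3: (0)·x + (-20)·-1 + (10)·z = 0
Solving gives x = -2, z = -2.
Check: L·(-2, -1, -2) = (-16, -8, -16) = 8·(-2, -1, -2).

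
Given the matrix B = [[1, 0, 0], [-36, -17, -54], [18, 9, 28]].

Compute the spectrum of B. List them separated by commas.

Compute the characteristic polynomial p(λ) = det(λI - B).
Expanding along the first row, p(λ) = λ^3 - 12λ^2 + 21λ - 10.
Since p(1) = 0, λ = 1 is a root.
Factor out (λ - 1): p(λ) = (λ - 1)·(λ^2 - 11λ + 10).
The quadratic factors as (λ - 1)·(λ - 10).
Eigenvalues: 1, 1, 10.

1, 1, 10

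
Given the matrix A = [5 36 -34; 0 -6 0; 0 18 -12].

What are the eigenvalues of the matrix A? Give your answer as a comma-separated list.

The characteristic polynomial is p(lambda) = det(lambda·I - A).
Expanding along the first row, p(lambda) = lambda^3 + 13·lambda^2 - 18·lambda - 360.
Try lambda = -12: p(-12) = 0, so -12 is a root.
Dividing by (lambda + 12) leaves lambda^2 + lambda - 30.
The quadratic factors as (lambda + 6)·(lambda - 5).
Eigenvalues: -12, -6, 5.

-12, -6, 5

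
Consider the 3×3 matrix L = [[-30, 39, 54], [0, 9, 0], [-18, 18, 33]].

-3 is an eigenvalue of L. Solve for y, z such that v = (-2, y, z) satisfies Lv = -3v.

0, -1

We need (L + 3I)v = 0.
L + 3I = [[-27, 39, 54], [0, 12, 0], [-18, 18, 36]].
Row 1: (-27)·-2 + (39)·y + (54)·z = 0
Row 2: (0)·-2 + (12)·y + (0)·z = 0
Row 3: (-18)·-2 + (18)·y + (36)·z = 0
Solving gives y = 0, z = -1.
Check: L·(-2, 0, -1) = (6, 0, 3) = -3·(-2, 0, -1).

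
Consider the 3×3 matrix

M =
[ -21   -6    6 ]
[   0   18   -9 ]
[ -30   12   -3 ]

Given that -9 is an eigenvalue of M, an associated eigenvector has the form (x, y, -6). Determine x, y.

We need (M + 9I)v = 0.
M + 9I = [[-12, -6, 6], [0, 27, -9], [-30, 12, 6]].
Row 1: (-12)·x + (-6)·y + (6)·-6 = 0
Row 2: (0)·x + (27)·y + (-9)·-6 = 0
Row 3: (-30)·x + (12)·y + (6)·-6 = 0
Solving gives x = -2, y = -2.
Check: M·(-2, -2, -6) = (18, 18, 54) = -9·(-2, -2, -6).

-2, -2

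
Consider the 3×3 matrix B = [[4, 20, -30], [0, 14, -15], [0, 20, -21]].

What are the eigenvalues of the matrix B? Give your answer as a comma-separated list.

Set up det(tI - B) = 0.
Expanding the 3×3 determinant: p(t) = t^3 + 3t^2 - 22t - 24.
Try t = 4: p(4) = 0, so 4 is a root.
Factor out (t - 4): p(t) = (t - 4)·(t^2 + 7t + 6).
The quadratic factors as (t + 6)·(t + 1).
Eigenvalues: -6, -1, 4.

-6, -1, 4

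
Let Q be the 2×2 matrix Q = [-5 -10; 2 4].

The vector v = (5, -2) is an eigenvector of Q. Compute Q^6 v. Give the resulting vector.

First find the eigenvalue: Qv = (-5, 2) = -1·(5, -2), so λ = -1.
Then Q^6 v = λ^6·v = (-1)^6·(5, -2) = 1·(5, -2) = (5, -2).

(5, -2)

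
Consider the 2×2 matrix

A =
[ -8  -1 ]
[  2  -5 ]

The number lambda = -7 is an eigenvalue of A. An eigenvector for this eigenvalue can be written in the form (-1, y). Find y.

1

We need (A + 7I)v = 0.
A + 7I = [[-1, -1], [2, 2]].
Row 1: (-1)·-1 + (-1)·y = 0
Row 2: (2)·-1 + (2)·y = 0
Solving gives y = 1.
Check: A·(-1, 1) = (7, -7) = -7·(-1, 1).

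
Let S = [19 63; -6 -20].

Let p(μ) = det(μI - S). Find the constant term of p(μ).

-2

p(μ) = μ^2 + μ - 2.
The constant term is -2.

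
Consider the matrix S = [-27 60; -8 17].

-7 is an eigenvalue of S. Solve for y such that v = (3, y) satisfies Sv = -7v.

We need (S + 7I)v = 0.
S + 7I = [[-20, 60], [-8, 24]].
Row 1: (-20)·3 + (60)·y = 0
Row 2: (-8)·3 + (24)·y = 0
Solving gives y = 1.
Check: S·(3, 1) = (-21, -7) = -7·(3, 1).

1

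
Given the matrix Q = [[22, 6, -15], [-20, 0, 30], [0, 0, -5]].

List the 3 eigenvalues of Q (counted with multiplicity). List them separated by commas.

The characteristic polynomial is p(lambda) = det(lambda·I - Q).
Cofactor expansion gives p(lambda) = lambda^3 - 17·lambda^2 + 10·lambda + 600.
Rational-root test: lambda = 12 gives p(12) = 0.
Dividing by (lambda - 12) leaves lambda^2 - 5·lambda - 50.
The quadratic factors as (lambda + 5)·(lambda - 10).
Eigenvalues: -5, 10, 12.

-5, 10, 12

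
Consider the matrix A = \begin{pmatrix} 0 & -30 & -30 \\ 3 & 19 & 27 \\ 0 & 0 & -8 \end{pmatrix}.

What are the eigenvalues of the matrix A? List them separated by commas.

The characteristic polynomial is p(lambda) = det(lambda·I - A).
Expanding along the first row, p(lambda) = lambda^3 - 11·lambda^2 - 62·lambda + 720.
Rational-root test: lambda = -8 gives p(-8) = 0.
Factor out (lambda + 8): p(lambda) = (lambda + 8)·(lambda^2 - 19·lambda + 90).
The quadratic factors as (lambda - 9)·(lambda - 10).
Eigenvalues: -8, 9, 10.

-8, 9, 10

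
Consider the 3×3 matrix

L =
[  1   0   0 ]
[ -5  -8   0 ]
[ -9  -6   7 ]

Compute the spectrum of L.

-8, 1, 7

L is lower triangular, so its eigenvalues are the diagonal entries.
Diagonal: 1, -8, 7.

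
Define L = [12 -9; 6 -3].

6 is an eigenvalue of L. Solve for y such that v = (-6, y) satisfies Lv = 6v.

We need (L - 6I)v = 0.
L - 6I = [[6, -9], [6, -9]].
Row 1: (6)·-6 + (-9)·y = 0
Row 2: (6)·-6 + (-9)·y = 0
Solving gives y = -4.
Check: L·(-6, -4) = (-36, -24) = 6·(-6, -4).

-4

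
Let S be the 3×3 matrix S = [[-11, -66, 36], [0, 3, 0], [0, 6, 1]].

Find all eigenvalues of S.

-11, 1, 3

Compute the characteristic polynomial p(μ) = det(μI - S).
Expanding along the first row, p(μ) = μ^3 + 7μ^2 - 41μ + 33.
Try μ = 1: p(1) = 0, so 1 is a root.
Dividing by (μ - 1) leaves μ^2 + 8μ - 33.
The quadratic factors as (μ + 11)·(μ - 3).
Eigenvalues: -11, 1, 3.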